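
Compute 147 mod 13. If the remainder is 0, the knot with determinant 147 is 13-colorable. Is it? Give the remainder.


Step 1: A knot is p-colorable if and only if p divides its determinant.
Step 2: Compute 147 mod 13.
147 = 11 * 13 + 4
Step 3: 147 mod 13 = 4
Step 4: The knot is 13-colorable: no

4


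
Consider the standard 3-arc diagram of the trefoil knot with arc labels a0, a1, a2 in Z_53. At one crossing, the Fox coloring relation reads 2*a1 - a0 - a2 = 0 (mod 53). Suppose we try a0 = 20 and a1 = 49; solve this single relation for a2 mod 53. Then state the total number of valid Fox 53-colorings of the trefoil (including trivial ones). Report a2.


Step 1: Apply the given crossing relation 2*a1 - a0 - a2 = 0 (mod 53).
  a2 = 2*a1 - a0 mod 53
  a2 = 2*49 - 20 mod 53
  a2 = 98 - 20 mod 53
  a2 = 78 mod 53 = 25
Step 2: The trefoil has determinant 3.
  Number of Fox p-colorings (p prime) is p^2 if p = 3, else p.
  Since 53 does not divide 3, only trivial (constant) colorings exist.
  (So the trial a0 = 20, a1 = 49 with a0 != a1 does NOT extend to a valid coloring of the whole trefoil: the other two crossing relations require 3*(a1 - a0) = 0 (mod 53), which fails.)
  Total colorings = 53
Step 3: a2 = 25, total Fox 53-colorings = 53

25


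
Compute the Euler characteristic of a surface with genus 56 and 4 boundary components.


chi = 2 - 2g - b
= 2 - 2*56 - 4
= 2 - 112 - 4 = -114

-114


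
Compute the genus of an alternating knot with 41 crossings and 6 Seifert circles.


For alternating knots, g = (c - s + 1)/2.
= (41 - 6 + 1)/2
= 36/2 = 18

18


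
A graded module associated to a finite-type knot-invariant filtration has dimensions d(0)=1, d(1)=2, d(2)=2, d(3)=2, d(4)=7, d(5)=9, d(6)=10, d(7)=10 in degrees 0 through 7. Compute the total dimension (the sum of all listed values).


Total dimension = d(0) + d(1) + ... + d(7)
= 1 + 2 + 2 + 2 + 7 + 9 + 10 + 10
= 43

43


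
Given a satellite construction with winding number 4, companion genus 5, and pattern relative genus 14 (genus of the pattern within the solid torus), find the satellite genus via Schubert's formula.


Schubert: g(satellite) = g_rel(pattern) + |winding| * g(companion),
where g_rel(pattern) is the genus of the pattern relative to the solid torus.
= 14 + 4 * 5
= 14 + 20 = 34

34


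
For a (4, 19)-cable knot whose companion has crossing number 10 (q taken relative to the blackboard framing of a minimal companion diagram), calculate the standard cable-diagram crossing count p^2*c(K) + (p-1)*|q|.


Step 1: Each of the c(K) crossings of the companion diagram becomes p*p = p^2 crossings among the p parallel strands, and each of the |q| twists s_1 s_2 ... s_(p-1) adds (p-1) crossings.
  Crossings = p^2 * c(K) + (p-1)*|q|
Step 2: = 4^2 * 10 + (4-1)*19
Step 3: = 16*10 + 3*19
Step 4: = 160 + 57 = 217

217


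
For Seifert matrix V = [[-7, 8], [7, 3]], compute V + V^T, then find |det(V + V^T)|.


Step 1: Form V + V^T where V = [[-7, 8], [7, 3]]
  V^T = [[-7, 7], [8, 3]]
  V + V^T = [[-14, 15], [15, 6]]
Step 2: det(V + V^T) = (-14)*6 - 15*15
  = -84 - 225 = -309
Step 3: Knot determinant = |det(V + V^T)| = |-309| = 309

309


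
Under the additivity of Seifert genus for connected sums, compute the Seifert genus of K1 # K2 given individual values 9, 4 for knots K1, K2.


The Seifert genus is additive under connected sum.
Seifert genus(K1 # K2) = (9) + (4)
= 13

13


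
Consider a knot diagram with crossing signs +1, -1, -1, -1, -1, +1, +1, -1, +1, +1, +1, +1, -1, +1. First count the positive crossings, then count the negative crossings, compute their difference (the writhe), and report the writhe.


Step 1: Count positive crossings (+1).
Positive crossings: 8
Step 2: Count negative crossings (-1).
Negative crossings: 6
Step 3: Writhe = (positive) - (negative)
w = 8 - 6 = 2
Step 4: |w| = 2, and w is positive

2


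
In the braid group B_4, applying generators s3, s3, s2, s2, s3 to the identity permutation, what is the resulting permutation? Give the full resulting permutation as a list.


Starting with identity [1, 2, 3, 4].
Apply generators in sequence:
  After s3: [1, 2, 4, 3]
  After s3: [1, 2, 3, 4]
  After s2: [1, 3, 2, 4]
  After s2: [1, 2, 3, 4]
  After s3: [1, 2, 4, 3]
Final permutation: [1, 2, 4, 3]

[1, 2, 4, 3]


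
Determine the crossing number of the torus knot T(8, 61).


For a torus knot T(p, q) with gcd(p,q)=1,
the crossing number is min(p*(q-1), q*(p-1)).
p*(q-1) = 8*60 = 480
q*(p-1) = 61*7 = 427
min(480, 427) = 427

427


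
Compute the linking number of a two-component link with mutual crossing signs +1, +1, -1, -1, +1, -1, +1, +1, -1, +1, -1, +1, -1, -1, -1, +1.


Step 1: Count positive crossings: 8
Step 2: Count negative crossings: 8
Step 3: Sum of signs = 8 - 8 = 0
Step 4: Linking number = sum/2 = 0/2 = 0

0


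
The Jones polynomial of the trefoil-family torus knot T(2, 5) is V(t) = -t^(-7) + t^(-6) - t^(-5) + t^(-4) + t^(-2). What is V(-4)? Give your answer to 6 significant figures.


Substituting t = -4 into V(t) = -t^(-7) + t^(-6) - t^(-5) + t^(-4) + t^(-2):
  (-)t^(-7) = 6.10352e-05
  (+)t^(-6) = 0.000244141
  (-)t^(-5) = 0.000976562
  (+)t^(-4) = 0.00390625
  (+)t^(-2) = 0.0625
Sum = (6.10352e-05) + (0.000244141) + (0.000976562) + (0.00390625) + (0.0625)
= 0.06768798828
Rounded to 6 significant figures: 0.067688

0.067688


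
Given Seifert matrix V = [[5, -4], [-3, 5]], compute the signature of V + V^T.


Step 1: V + V^T = [[10, -7], [-7, 10]]
Step 2: trace = 20, det = 51
Step 3: Discriminant = 20^2 - 4*51 = 196
Step 4: Eigenvalues: 17, 3
Step 5: Signature = (# positive eigenvalues) - (# negative eigenvalues) = 2

2


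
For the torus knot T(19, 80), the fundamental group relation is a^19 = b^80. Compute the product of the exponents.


The relation is a^19 = b^80.
Product of exponents = 19 * 80
= 1520

1520


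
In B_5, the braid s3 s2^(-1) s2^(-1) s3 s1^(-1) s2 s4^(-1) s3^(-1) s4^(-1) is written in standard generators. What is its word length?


The word length counts the number of generators (including inverses).
Listing each generator: s3, s2^(-1), s2^(-1), s3, s1^(-1), s2, s4^(-1), s3^(-1), s4^(-1)
There are 9 generators in this braid word.

9


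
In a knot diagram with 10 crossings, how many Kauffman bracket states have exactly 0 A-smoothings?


We choose which 0 of 10 crossings get A-smoothings.
C(10, 0) = 10! / (0! * 10!)
= 1

1


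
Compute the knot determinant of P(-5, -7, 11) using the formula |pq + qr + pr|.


Step 1: Compute pq + qr + pr.
pq = (-5)*(-7) = 35
qr = (-7)*11 = -77
pr = (-5)*11 = -55
pq + qr + pr = 35 + (-77) + (-55) = -97
Step 2: Take absolute value.
det(P(-5,-7,11)) = |-97| = 97

97


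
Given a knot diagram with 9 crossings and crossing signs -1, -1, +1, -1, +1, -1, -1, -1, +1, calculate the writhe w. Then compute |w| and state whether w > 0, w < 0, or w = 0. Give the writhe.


Step 1: Count positive crossings (+1).
Positive crossings: 3
Step 2: Count negative crossings (-1).
Negative crossings: 6
Step 3: Writhe = (positive) - (negative)
w = 3 - 6 = -3
Step 4: |w| = 3, and w is negative

-3


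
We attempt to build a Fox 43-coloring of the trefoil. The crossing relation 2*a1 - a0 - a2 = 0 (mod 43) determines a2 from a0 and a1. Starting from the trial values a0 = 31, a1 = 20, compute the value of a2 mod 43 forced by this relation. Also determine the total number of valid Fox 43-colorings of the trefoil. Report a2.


Step 1: Apply the given crossing relation 2*a1 - a0 - a2 = 0 (mod 43).
  a2 = 2*a1 - a0 mod 43
  a2 = 2*20 - 31 mod 43
  a2 = 40 - 31 mod 43
  a2 = 9 mod 43 = 9
Step 2: The trefoil has determinant 3.
  Number of Fox p-colorings (p prime) is p^2 if p = 3, else p.
  Since 43 does not divide 3, only trivial (constant) colorings exist.
  (So the trial a0 = 31, a1 = 20 with a0 != a1 does NOT extend to a valid coloring of the whole trefoil: the other two crossing relations require 3*(a1 - a0) = 0 (mod 43), which fails.)
  Total colorings = 43
Step 3: a2 = 9, total Fox 43-colorings = 43

9


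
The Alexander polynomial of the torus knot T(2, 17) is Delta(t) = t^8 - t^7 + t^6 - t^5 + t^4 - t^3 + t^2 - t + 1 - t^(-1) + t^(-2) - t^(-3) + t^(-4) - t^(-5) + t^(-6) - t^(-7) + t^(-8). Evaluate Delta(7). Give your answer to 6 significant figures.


Substituting t = 7 into Delta(t) = t^8 - t^7 + t^6 - t^5 + t^4 - t^3 + t^2 - t + 1 - t^(-1) + t^(-2) - t^(-3) + t^(-4) - t^(-5) + t^(-6) - t^(-7) + t^(-8):
Term values: (5764801) + (-823543) + (117649) + (-16807) + (2401) + (-343) + (49) + (-7) + (1) + (-0.142857) + (0.0204082) + (-0.00291545) + (0.000416493) + (-5.9499e-05) + (8.49986e-06) + (-1.21427e-06) + (1.73467e-07)
Sum = 5044200.875
Rounded to 6 significant figures: 5.0442e+06

5.0442e+06


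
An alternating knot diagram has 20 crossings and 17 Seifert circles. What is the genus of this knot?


For alternating knots, g = (c - s + 1)/2.
= (20 - 17 + 1)/2
= 4/2 = 2

2


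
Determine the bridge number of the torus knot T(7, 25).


The bridge number of T(p,q) is min(p,q).
min(7, 25) = 7

7


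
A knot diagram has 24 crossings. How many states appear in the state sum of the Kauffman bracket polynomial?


Each crossing contributes 2 choices (A-smoothing or B-smoothing).
Total states = 2^24 = 16777216

16777216


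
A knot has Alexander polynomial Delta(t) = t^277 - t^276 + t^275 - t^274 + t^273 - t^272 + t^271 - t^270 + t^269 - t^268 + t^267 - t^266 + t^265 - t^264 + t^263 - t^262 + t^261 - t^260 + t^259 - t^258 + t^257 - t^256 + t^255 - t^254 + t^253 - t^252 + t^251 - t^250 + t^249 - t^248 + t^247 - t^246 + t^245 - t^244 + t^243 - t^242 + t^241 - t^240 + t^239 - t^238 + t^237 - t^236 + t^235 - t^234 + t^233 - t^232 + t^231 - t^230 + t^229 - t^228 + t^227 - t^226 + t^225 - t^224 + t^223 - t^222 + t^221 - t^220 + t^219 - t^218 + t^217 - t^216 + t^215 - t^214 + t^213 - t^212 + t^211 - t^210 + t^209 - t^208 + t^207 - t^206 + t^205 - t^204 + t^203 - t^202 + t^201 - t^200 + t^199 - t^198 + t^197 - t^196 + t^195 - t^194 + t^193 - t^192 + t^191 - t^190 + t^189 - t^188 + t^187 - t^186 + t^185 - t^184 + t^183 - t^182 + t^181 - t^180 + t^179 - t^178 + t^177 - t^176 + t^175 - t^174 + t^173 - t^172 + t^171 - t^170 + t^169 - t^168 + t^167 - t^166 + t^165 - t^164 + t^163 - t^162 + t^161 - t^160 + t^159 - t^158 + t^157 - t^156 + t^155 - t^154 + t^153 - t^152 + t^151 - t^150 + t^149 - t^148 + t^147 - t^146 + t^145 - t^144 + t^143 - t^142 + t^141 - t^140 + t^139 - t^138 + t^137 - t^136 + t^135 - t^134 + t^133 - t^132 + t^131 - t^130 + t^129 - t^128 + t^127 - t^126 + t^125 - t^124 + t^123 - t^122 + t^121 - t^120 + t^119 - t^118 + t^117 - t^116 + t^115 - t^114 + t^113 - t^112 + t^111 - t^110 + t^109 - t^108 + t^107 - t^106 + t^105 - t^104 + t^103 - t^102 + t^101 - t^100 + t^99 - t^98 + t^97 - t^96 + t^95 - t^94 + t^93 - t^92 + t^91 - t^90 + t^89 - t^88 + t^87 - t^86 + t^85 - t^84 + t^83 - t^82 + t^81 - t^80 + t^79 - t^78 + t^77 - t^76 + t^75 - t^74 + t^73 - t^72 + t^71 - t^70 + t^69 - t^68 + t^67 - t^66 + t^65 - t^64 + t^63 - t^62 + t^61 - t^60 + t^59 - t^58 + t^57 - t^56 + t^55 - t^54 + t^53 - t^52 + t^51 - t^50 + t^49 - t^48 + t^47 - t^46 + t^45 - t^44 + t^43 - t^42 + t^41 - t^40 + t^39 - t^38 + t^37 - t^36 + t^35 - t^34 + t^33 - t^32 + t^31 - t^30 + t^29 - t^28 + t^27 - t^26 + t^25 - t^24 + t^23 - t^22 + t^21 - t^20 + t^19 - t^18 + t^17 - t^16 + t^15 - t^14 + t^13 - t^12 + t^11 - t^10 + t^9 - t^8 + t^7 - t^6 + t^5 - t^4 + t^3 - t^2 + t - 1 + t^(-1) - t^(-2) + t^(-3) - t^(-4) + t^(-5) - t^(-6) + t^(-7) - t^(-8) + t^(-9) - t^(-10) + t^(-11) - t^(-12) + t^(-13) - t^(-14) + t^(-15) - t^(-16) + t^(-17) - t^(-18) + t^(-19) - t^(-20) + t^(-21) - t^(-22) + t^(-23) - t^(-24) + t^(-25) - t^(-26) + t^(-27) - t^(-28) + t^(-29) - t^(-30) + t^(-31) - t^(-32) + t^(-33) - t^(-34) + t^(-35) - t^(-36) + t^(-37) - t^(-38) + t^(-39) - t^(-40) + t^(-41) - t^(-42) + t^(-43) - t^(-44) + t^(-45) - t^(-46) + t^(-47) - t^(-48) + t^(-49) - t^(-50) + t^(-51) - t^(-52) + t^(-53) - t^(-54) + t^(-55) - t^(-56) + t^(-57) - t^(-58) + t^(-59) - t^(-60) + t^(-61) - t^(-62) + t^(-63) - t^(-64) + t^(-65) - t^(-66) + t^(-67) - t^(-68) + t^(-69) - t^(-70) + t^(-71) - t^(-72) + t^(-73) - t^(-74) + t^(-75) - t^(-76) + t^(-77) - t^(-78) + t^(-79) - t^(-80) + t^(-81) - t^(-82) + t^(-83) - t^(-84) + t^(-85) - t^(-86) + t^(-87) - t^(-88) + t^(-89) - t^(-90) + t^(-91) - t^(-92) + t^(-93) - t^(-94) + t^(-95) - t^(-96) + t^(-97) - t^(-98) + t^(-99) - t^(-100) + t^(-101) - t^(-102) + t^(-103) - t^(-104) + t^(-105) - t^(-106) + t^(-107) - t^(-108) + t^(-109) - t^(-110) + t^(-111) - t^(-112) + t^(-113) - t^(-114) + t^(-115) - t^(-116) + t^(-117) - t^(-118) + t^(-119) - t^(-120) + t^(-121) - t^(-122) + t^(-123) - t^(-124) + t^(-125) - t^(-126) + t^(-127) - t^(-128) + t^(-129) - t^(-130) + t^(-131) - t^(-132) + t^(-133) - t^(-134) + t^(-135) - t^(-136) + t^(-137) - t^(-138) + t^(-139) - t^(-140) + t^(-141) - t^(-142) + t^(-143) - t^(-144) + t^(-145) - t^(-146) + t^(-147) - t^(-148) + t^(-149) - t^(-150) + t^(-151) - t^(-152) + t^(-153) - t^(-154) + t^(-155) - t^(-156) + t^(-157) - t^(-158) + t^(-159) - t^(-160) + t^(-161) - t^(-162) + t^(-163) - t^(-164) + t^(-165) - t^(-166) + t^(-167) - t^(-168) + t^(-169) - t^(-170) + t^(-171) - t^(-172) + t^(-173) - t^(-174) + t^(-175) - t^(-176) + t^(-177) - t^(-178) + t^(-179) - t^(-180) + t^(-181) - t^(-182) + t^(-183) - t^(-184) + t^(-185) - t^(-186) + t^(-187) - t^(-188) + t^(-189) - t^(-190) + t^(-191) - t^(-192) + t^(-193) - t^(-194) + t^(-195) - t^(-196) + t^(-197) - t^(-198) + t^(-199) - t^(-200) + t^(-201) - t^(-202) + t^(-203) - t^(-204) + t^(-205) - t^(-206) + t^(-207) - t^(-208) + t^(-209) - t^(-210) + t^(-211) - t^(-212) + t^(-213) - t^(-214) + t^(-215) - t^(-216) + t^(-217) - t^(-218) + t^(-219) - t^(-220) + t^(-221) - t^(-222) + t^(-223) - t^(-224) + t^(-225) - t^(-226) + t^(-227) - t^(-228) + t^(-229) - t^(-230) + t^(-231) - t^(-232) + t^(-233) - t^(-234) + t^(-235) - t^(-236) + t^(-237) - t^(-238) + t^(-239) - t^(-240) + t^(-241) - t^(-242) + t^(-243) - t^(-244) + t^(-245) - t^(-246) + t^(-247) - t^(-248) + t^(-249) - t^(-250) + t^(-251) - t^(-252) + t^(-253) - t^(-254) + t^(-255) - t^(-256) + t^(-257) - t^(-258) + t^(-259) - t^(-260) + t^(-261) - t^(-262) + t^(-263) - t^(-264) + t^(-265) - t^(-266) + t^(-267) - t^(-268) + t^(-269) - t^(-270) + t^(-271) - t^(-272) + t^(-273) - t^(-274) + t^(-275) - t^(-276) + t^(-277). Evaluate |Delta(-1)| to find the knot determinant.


Step 1: The polynomial has 555 terms with alternating signs, exponents from 277 down to -277.
Step 2: Substitute t = -1. The i-th term has coefficient (-1)^i and exponent (m-i),
  so its value is (-1)^i * (-1)^(m-i) = (-1)^m = -1 for every i.
Step 3: All 555 terms equal -1, so Delta(-1) = 555 * (-1) = -555
Step 4: |Delta(-1)| = 555

555


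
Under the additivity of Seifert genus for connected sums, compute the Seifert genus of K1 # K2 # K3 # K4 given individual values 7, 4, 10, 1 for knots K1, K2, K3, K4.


The Seifert genus is additive under connected sum.
Seifert genus(K1 # K2 # K3 # K4) = (7) + (4) + (10) + (1)
= 22

22


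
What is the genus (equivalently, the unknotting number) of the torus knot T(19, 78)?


For a torus knot T(p,q), both the unknotting number and genus equal (p-1)(q-1)/2.
= (19-1)(78-1)/2
= 18*77/2
= 1386/2 = 693

693


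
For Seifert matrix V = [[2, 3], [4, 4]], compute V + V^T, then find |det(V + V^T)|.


Step 1: Form V + V^T where V = [[2, 3], [4, 4]]
  V^T = [[2, 4], [3, 4]]
  V + V^T = [[4, 7], [7, 8]]
Step 2: det(V + V^T) = 4*8 - 7*7
  = 32 - 49 = -17
Step 3: Knot determinant = |det(V + V^T)| = |-17| = 17

17


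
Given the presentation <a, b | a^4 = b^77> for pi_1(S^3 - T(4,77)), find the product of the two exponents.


The relation is a^4 = b^77.
Product of exponents = 4 * 77
= 308

308


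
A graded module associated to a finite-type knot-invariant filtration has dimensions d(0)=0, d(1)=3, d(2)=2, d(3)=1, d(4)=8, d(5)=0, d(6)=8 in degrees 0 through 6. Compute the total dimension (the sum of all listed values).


Total dimension = d(0) + d(1) + ... + d(6)
= 0 + 3 + 2 + 1 + 8 + 0 + 8
= 22

22


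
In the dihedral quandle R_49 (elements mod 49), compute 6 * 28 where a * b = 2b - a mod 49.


6 * 28 = 2*28 - 6 mod 49
= 56 - 6 mod 49
= 50 mod 49 = 1

1


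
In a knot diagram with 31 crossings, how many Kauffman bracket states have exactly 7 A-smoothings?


We choose which 7 of 31 crossings get A-smoothings.
C(31, 7) = 31! / (7! * 24!)
= 2629575

2629575


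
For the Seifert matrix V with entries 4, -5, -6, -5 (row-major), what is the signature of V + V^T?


Step 1: V + V^T = [[8, -11], [-11, -10]]
Step 2: trace = -2, det = -201
Step 3: Discriminant = (-2)^2 - 4*(-201) = 808
Step 4: Eigenvalues: 13.2127, -15.2127
Step 5: Signature = (# positive eigenvalues) - (# negative eigenvalues) = 0

0


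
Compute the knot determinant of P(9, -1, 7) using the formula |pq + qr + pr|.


Step 1: Compute pq + qr + pr.
pq = 9*(-1) = -9
qr = (-1)*7 = -7
pr = 9*7 = 63
pq + qr + pr = -9 + (-7) + 63 = 47
Step 2: Take absolute value.
det(P(9,-1,7)) = |47| = 47

47


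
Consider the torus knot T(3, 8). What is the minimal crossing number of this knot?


For a torus knot T(p, q) with gcd(p,q)=1,
the crossing number is min(p*(q-1), q*(p-1)).
p*(q-1) = 3*7 = 21
q*(p-1) = 8*2 = 16
min(21, 16) = 16

16


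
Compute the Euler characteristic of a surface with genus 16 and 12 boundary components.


chi = 2 - 2g - b
= 2 - 2*16 - 12
= 2 - 32 - 12 = -42

-42


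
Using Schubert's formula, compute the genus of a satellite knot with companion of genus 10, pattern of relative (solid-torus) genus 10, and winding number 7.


Schubert: g(satellite) = g_rel(pattern) + |winding| * g(companion),
where g_rel(pattern) is the genus of the pattern relative to the solid torus.
= 10 + 7 * 10
= 10 + 70 = 80

80


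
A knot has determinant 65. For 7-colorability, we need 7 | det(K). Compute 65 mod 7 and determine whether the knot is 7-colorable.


Step 1: A knot is p-colorable if and only if p divides its determinant.
Step 2: Compute 65 mod 7.
65 = 9 * 7 + 2
Step 3: 65 mod 7 = 2
Step 4: The knot is 7-colorable: no

2


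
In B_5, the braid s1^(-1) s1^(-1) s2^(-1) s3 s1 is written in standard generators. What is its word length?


The word length counts the number of generators (including inverses).
Listing each generator: s1^(-1), s1^(-1), s2^(-1), s3, s1
There are 5 generators in this braid word.

5


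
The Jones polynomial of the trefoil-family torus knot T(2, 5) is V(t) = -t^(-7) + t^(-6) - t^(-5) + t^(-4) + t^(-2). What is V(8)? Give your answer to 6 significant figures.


Substituting t = 8 into V(t) = -t^(-7) + t^(-6) - t^(-5) + t^(-4) + t^(-2):
  (-)t^(-7) = -4.76837e-07
  (+)t^(-6) = 3.8147e-06
  (-)t^(-5) = -3.05176e-05
  (+)t^(-4) = 0.000244141
  (+)t^(-2) = 0.015625
Sum = (-4.76837e-07) + (3.8147e-06) + (-3.05176e-05) + (0.000244141) + (0.015625)
= 0.01584196091
Rounded to 6 significant figures: 0.015842

0.015842


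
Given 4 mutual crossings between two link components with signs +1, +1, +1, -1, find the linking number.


Step 1: Count positive crossings: 3
Step 2: Count negative crossings: 1
Step 3: Sum of signs = 3 - 1 = 2
Step 4: Linking number = sum/2 = 2/2 = 1

1


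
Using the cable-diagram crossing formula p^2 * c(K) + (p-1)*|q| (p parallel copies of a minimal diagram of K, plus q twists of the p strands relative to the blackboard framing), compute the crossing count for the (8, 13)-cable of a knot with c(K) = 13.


Step 1: Each of the c(K) crossings of the companion diagram becomes p*p = p^2 crossings among the p parallel strands, and each of the |q| twists s_1 s_2 ... s_(p-1) adds (p-1) crossings.
  Crossings = p^2 * c(K) + (p-1)*|q|
Step 2: = 8^2 * 13 + (8-1)*13
Step 3: = 64*13 + 7*13
Step 4: = 832 + 91 = 923

923


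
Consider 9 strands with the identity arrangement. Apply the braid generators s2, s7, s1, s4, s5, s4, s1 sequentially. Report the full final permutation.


Starting with identity [1, 2, 3, 4, 5, 6, 7, 8, 9].
Apply generators in sequence:
  After s2: [1, 3, 2, 4, 5, 6, 7, 8, 9]
  After s7: [1, 3, 2, 4, 5, 6, 8, 7, 9]
  After s1: [3, 1, 2, 4, 5, 6, 8, 7, 9]
  After s4: [3, 1, 2, 5, 4, 6, 8, 7, 9]
  After s5: [3, 1, 2, 5, 6, 4, 8, 7, 9]
  After s4: [3, 1, 2, 6, 5, 4, 8, 7, 9]
  After s1: [1, 3, 2, 6, 5, 4, 8, 7, 9]
Final permutation: [1, 3, 2, 6, 5, 4, 8, 7, 9]

[1, 3, 2, 6, 5, 4, 8, 7, 9]


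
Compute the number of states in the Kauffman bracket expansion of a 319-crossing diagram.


Each crossing contributes 2 choices (A-smoothing or B-smoothing).
Total states = 2^319 = 1067993517960455041197510853084776057301352261178326384973520803911109862890320275011481043468288

1067993517960455041197510853084776057301352261178326384973520803911109862890320275011481043468288


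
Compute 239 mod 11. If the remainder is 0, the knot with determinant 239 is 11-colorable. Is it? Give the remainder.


Step 1: A knot is p-colorable if and only if p divides its determinant.
Step 2: Compute 239 mod 11.
239 = 21 * 11 + 8
Step 3: 239 mod 11 = 8
Step 4: The knot is 11-colorable: no

8


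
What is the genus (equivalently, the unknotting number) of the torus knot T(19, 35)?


For a torus knot T(p,q), both the unknotting number and genus equal (p-1)(q-1)/2.
= (19-1)(35-1)/2
= 18*34/2
= 612/2 = 306

306


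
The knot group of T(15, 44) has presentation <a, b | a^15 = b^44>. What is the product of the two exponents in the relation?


The relation is a^15 = b^44.
Product of exponents = 15 * 44
= 660

660


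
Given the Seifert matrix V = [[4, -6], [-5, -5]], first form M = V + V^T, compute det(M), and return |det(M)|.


Step 1: Form V + V^T where V = [[4, -6], [-5, -5]]
  V^T = [[4, -5], [-6, -5]]
  V + V^T = [[8, -11], [-11, -10]]
Step 2: det(V + V^T) = 8*(-10) - (-11)*(-11)
  = -80 - 121 = -201
Step 3: Knot determinant = |det(V + V^T)| = |-201| = 201

201


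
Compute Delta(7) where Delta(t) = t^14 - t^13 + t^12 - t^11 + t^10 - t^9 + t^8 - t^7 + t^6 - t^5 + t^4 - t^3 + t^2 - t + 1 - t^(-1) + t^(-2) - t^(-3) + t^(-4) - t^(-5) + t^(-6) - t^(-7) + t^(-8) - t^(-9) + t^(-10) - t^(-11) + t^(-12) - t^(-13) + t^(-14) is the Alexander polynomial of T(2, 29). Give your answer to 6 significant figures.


Substituting t = 7 into Delta(t) = t^14 - t^13 + t^12 - t^11 + t^10 - t^9 + t^8 - t^7 + t^6 - t^5 + t^4 - t^3 + t^2 - t + 1 - t^(-1) + t^(-2) - t^(-3) + t^(-4) - t^(-5) + t^(-6) - t^(-7) + t^(-8) - t^(-9) + t^(-10) - t^(-11) + t^(-12) - t^(-13) + t^(-14):
Term values: (678223072849) + (-96889010407) + (13841287201) + (-1977326743) + (282475249) + (-40353607) + (5764801) + (-823543) + (117649) + (-16807) + (2401) + (-343) + (49) + (-7) + (1) + (-0.142857) + (0.0204082) + (-0.00291545) + (0.000416493) + (-5.9499e-05) + (8.49986e-06) + (-1.21427e-06) + (1.73467e-07) + (-2.47809e-08) + (3.54013e-09) + (-5.05733e-10) + (7.22476e-11) + (-1.03211e-11) + (1.47444e-12)
Sum = 5.934451887e+11
Rounded to 6 significant figures: 5.93445e+11

5.93445e+11


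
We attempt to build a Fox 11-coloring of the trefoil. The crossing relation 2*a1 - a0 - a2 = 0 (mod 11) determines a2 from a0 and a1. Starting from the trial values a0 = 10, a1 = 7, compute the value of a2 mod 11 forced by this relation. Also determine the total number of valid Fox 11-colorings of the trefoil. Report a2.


Step 1: Apply the given crossing relation 2*a1 - a0 - a2 = 0 (mod 11).
  a2 = 2*a1 - a0 mod 11
  a2 = 2*7 - 10 mod 11
  a2 = 14 - 10 mod 11
  a2 = 4 mod 11 = 4
Step 2: The trefoil has determinant 3.
  Number of Fox p-colorings (p prime) is p^2 if p = 3, else p.
  Since 11 does not divide 3, only trivial (constant) colorings exist.
  (So the trial a0 = 10, a1 = 7 with a0 != a1 does NOT extend to a valid coloring of the whole trefoil: the other two crossing relations require 3*(a1 - a0) = 0 (mod 11), which fails.)
  Total colorings = 11
Step 3: a2 = 4, total Fox 11-colorings = 11

4


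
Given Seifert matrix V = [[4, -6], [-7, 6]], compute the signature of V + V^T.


Step 1: V + V^T = [[8, -13], [-13, 12]]
Step 2: trace = 20, det = -73
Step 3: Discriminant = 20^2 - 4*(-73) = 692
Step 4: Eigenvalues: 23.1529, -3.15295
Step 5: Signature = (# positive eigenvalues) - (# negative eigenvalues) = 0

0


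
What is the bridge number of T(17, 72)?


The bridge number of T(p,q) is min(p,q).
min(17, 72) = 17

17


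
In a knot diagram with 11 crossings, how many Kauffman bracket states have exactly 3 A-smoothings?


We choose which 3 of 11 crossings get A-smoothings.
C(11, 3) = 11! / (3! * 8!)
= 165

165


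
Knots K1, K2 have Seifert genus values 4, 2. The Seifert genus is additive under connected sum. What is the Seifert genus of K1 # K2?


The Seifert genus is additive under connected sum.
Seifert genus(K1 # K2) = (4) + (2)
= 6

6


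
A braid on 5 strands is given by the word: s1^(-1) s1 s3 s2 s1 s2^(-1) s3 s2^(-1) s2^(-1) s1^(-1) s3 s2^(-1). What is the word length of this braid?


The word length counts the number of generators (including inverses).
Listing each generator: s1^(-1), s1, s3, s2, s1, s2^(-1), s3, s2^(-1), s2^(-1), s1^(-1), s3, s2^(-1)
There are 12 generators in this braid word.

12


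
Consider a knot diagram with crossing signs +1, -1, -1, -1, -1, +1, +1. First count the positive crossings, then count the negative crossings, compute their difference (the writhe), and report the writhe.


Step 1: Count positive crossings (+1).
Positive crossings: 3
Step 2: Count negative crossings (-1).
Negative crossings: 4
Step 3: Writhe = (positive) - (negative)
w = 3 - 4 = -1
Step 4: |w| = 1, and w is negative

-1


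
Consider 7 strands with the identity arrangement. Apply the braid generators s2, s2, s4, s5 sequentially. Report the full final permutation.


Starting with identity [1, 2, 3, 4, 5, 6, 7].
Apply generators in sequence:
  After s2: [1, 3, 2, 4, 5, 6, 7]
  After s2: [1, 2, 3, 4, 5, 6, 7]
  After s4: [1, 2, 3, 5, 4, 6, 7]
  After s5: [1, 2, 3, 5, 6, 4, 7]
Final permutation: [1, 2, 3, 5, 6, 4, 7]

[1, 2, 3, 5, 6, 4, 7]


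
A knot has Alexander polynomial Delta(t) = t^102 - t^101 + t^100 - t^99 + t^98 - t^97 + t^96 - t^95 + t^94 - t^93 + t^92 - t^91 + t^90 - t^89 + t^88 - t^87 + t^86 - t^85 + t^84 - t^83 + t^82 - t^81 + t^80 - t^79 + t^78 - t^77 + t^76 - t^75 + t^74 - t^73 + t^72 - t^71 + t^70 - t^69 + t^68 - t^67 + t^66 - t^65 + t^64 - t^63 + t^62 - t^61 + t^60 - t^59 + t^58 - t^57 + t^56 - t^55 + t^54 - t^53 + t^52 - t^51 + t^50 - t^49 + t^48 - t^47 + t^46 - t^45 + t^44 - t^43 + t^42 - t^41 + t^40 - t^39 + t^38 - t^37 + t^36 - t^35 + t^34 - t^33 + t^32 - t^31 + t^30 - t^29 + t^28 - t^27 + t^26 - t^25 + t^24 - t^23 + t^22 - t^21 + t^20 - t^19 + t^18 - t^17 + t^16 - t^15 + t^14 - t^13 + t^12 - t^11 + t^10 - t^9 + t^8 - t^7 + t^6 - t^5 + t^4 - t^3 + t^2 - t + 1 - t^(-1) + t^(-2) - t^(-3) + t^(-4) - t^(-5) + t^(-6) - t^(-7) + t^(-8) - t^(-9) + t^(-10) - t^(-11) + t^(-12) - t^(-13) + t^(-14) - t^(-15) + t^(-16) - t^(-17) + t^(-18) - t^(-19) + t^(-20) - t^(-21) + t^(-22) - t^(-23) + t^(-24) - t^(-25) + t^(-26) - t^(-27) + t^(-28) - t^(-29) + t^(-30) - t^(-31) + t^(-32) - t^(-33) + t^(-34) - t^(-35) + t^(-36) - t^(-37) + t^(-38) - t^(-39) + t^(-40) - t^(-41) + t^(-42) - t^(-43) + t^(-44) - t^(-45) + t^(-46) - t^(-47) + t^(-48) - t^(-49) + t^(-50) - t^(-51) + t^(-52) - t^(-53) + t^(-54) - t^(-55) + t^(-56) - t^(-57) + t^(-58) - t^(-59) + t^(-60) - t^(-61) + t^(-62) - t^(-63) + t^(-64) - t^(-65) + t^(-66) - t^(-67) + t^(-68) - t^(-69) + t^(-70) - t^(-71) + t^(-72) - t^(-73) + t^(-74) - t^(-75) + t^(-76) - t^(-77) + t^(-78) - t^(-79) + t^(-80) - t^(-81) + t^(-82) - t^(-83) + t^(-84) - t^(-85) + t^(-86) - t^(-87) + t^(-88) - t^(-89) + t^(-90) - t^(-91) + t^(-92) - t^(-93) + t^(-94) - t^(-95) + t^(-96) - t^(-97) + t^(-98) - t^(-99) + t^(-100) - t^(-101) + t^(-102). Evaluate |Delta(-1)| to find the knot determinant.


Step 1: The polynomial has 205 terms with alternating signs, exponents from 102 down to -102.
Step 2: Substitute t = -1. The i-th term has coefficient (-1)^i and exponent (m-i),
  so its value is (-1)^i * (-1)^(m-i) = (-1)^m = 1 for every i.
Step 3: All 205 terms equal 1, so Delta(-1) = 205 * (1) = 205
Step 4: |Delta(-1)| = 205

205


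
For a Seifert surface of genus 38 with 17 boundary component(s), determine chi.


chi = 2 - 2g - b
= 2 - 2*38 - 17
= 2 - 76 - 17 = -91

-91


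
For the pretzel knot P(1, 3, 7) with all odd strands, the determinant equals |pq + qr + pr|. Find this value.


Step 1: Compute pq + qr + pr.
pq = 1*3 = 3
qr = 3*7 = 21
pr = 1*7 = 7
pq + qr + pr = 3 + 21 + 7 = 31
Step 2: Take absolute value.
det(P(1,3,7)) = |31| = 31

31


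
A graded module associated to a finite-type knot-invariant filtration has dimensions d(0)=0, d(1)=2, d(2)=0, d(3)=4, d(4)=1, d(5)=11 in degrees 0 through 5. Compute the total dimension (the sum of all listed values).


Total dimension = d(0) + d(1) + ... + d(5)
= 0 + 2 + 0 + 4 + 1 + 11
= 18

18


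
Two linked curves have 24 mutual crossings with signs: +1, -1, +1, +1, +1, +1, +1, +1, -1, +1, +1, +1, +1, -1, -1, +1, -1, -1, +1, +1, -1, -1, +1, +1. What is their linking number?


Step 1: Count positive crossings: 16
Step 2: Count negative crossings: 8
Step 3: Sum of signs = 16 - 8 = 8
Step 4: Linking number = sum/2 = 8/2 = 4

4


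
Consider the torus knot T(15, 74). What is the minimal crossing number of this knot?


For a torus knot T(p, q) with gcd(p,q)=1,
the crossing number is min(p*(q-1), q*(p-1)).
p*(q-1) = 15*73 = 1095
q*(p-1) = 74*14 = 1036
min(1095, 1036) = 1036

1036


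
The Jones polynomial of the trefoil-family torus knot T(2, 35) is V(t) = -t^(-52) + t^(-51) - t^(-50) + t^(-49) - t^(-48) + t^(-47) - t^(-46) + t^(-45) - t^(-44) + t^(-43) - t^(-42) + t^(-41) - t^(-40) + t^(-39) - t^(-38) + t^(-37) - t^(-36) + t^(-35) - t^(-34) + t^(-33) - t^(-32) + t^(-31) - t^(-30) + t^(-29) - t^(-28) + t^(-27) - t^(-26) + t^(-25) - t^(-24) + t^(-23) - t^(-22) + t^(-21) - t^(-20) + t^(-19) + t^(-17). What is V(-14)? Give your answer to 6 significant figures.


Substituting t = -14 into V(t) = -t^(-52) + t^(-51) - t^(-50) + t^(-49) - t^(-48) + t^(-47) - t^(-46) + t^(-45) - t^(-44) + t^(-43) - t^(-42) + t^(-41) - t^(-40) + t^(-39) - t^(-38) + t^(-37) - t^(-36) + t^(-35) - t^(-34) + t^(-33) - t^(-32) + t^(-31) - t^(-30) + t^(-29) - t^(-28) + t^(-27) - t^(-26) + t^(-25) - t^(-24) + t^(-23) - t^(-22) + t^(-21) - t^(-20) + t^(-19) + t^(-17):
  (-)t^(-52) = -2.51966e-60
  (+)t^(-51) = -3.52753e-59
  (-)t^(-50) = -4.93854e-58
  (+)t^(-49) = -6.91395e-57
  (-)t^(-48) = -9.67953e-56
  (+)t^(-47) = -1.35513e-54
  (-)t^(-46) = -1.89719e-53
  (+)t^(-45) = -2.65606e-52
  (-)t^(-44) = -3.71849e-51
  (+)t^(-43) = -5.20588e-50
  (-)t^(-42) = -7.28824e-49
  (+)t^(-41) = -1.02035e-47
  (-)t^(-40) = -1.42849e-46
  (+)t^(-39) = -1.99989e-45
  (-)t^(-38) = -2.79985e-44
  (+)t^(-37) = -3.91979e-43
  (-)t^(-36) = -5.4877e-42
  (+)t^(-35) = -7.68279e-41
  (-)t^(-34) = -1.07559e-39
  (+)t^(-33) = -1.50583e-38
  (-)t^(-32) = -2.10816e-37
  (+)t^(-31) = -2.95142e-36
  (-)t^(-30) = -4.13199e-35
  (+)t^(-29) = -5.78478e-34
  (-)t^(-28) = -8.09869e-33
  (+)t^(-27) = -1.13382e-31
  (-)t^(-26) = -1.58734e-30
  (+)t^(-25) = -2.22228e-29
  (-)t^(-24) = -3.11119e-28
  (+)t^(-23) = -4.35567e-27
  (-)t^(-22) = -6.09794e-26
  (+)t^(-21) = -8.53712e-25
  (-)t^(-20) = -1.1952e-23
  (+)t^(-19) = -1.67327e-22
  (+)t^(-17) = -3.27962e-20
Sum = (-2.51966e-60) + (-3.52753e-59) + (-4.93854e-58) + (-6.91395e-57) + (-9.67953e-56) + (-1.35513e-54) + (-1.89719e-53) + (-2.65606e-52) + (-3.71849e-51) + (-5.20588e-50) + (-7.28824e-49) + (-1.02035e-47) + (-1.42849e-46) + (-1.99989e-45) + (-2.79985e-44) + (-3.91979e-43) + (-5.4877e-42) + (-7.68279e-41) + (-1.07559e-39) + (-1.50583e-38) + (-2.10816e-37) + (-2.95142e-36) + (-4.13199e-35) + (-5.78478e-34) + (-8.09869e-33) + (-1.13382e-31) + (-1.58734e-30) + (-2.22228e-29) + (-3.11119e-28) + (-4.35567e-27) + (-6.09794e-26) + (-8.53712e-25) + (-1.1952e-23) + (-1.67327e-22) + (-3.27962e-20)
= -3.297638882e-20
Rounded to 6 significant figures: -3.29764e-20

-3.29764e-20


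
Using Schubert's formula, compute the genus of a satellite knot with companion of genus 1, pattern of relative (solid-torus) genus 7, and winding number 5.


Schubert: g(satellite) = g_rel(pattern) + |winding| * g(companion),
where g_rel(pattern) is the genus of the pattern relative to the solid torus.
= 7 + 5 * 1
= 7 + 5 = 12

12


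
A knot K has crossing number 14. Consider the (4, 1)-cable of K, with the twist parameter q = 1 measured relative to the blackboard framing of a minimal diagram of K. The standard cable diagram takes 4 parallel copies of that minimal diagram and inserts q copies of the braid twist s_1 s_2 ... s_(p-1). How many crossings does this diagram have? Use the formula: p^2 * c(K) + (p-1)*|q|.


Step 1: Each of the c(K) crossings of the companion diagram becomes p*p = p^2 crossings among the p parallel strands, and each of the |q| twists s_1 s_2 ... s_(p-1) adds (p-1) crossings.
  Crossings = p^2 * c(K) + (p-1)*|q|
Step 2: = 4^2 * 14 + (4-1)*1
Step 3: = 16*14 + 3*1
Step 4: = 224 + 3 = 227

227


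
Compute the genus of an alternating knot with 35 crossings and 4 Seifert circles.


For alternating knots, g = (c - s + 1)/2.
= (35 - 4 + 1)/2
= 32/2 = 16

16


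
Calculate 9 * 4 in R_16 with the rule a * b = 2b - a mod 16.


9 * 4 = 2*4 - 9 mod 16
= 8 - 9 mod 16
= -1 mod 16 = 15

15


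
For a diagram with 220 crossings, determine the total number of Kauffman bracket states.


Each crossing contributes 2 choices (A-smoothing or B-smoothing).
Total states = 2^220 = 1684996666696914987166688442938726917102321526408785780068975640576

1684996666696914987166688442938726917102321526408785780068975640576


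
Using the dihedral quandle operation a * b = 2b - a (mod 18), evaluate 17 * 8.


17 * 8 = 2*8 - 17 mod 18
= 16 - 17 mod 18
= -1 mod 18 = 17

17


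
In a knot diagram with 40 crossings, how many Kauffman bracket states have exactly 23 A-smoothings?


We choose which 23 of 40 crossings get A-smoothings.
C(40, 23) = 40! / (23! * 17!)
= 88732378800

88732378800


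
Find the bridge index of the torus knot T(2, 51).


The bridge number of T(p,q) is min(p,q).
min(2, 51) = 2

2


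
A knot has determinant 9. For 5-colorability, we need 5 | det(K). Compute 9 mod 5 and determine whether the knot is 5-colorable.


Step 1: A knot is p-colorable if and only if p divides its determinant.
Step 2: Compute 9 mod 5.
9 = 1 * 5 + 4
Step 3: 9 mod 5 = 4
Step 4: The knot is 5-colorable: no

4


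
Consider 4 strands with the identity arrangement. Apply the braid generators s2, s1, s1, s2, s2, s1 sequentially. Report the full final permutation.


Starting with identity [1, 2, 3, 4].
Apply generators in sequence:
  After s2: [1, 3, 2, 4]
  After s1: [3, 1, 2, 4]
  After s1: [1, 3, 2, 4]
  After s2: [1, 2, 3, 4]
  After s2: [1, 3, 2, 4]
  After s1: [3, 1, 2, 4]
Final permutation: [3, 1, 2, 4]

[3, 1, 2, 4]


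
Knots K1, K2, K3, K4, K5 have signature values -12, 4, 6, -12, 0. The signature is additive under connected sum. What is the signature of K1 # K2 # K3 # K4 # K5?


The signature is additive under connected sum.
signature(K1 # K2 # K3 # K4 # K5) = (-12) + (4) + (6) + (-12) + (0)
= -14

-14


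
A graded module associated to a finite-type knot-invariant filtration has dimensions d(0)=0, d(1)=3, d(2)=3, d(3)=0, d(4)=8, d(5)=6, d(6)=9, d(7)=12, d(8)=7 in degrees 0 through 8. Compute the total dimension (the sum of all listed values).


Total dimension = d(0) + d(1) + ... + d(8)
= 0 + 3 + 3 + 0 + 8 + 6 + 9 + 12 + 7
= 48

48


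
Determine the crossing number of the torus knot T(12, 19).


For a torus knot T(p, q) with gcd(p,q)=1,
the crossing number is min(p*(q-1), q*(p-1)).
p*(q-1) = 12*18 = 216
q*(p-1) = 19*11 = 209
min(216, 209) = 209

209


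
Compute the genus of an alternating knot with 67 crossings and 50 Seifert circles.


For alternating knots, g = (c - s + 1)/2.
= (67 - 50 + 1)/2
= 18/2 = 9

9


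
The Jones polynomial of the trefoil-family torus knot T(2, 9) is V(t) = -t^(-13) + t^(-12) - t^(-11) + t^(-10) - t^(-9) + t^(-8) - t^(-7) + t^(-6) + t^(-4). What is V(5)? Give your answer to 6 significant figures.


Substituting t = 5 into V(t) = -t^(-13) + t^(-12) - t^(-11) + t^(-10) - t^(-9) + t^(-8) - t^(-7) + t^(-6) + t^(-4):
  (-)t^(-13) = -8.192e-10
  (+)t^(-12) = 4.096e-09
  (-)t^(-11) = -2.048e-08
  (+)t^(-10) = 1.024e-07
  (-)t^(-9) = -5.12e-07
  (+)t^(-8) = 2.56e-06
  (-)t^(-7) = -1.28e-05
  (+)t^(-6) = 6.4e-05
  (+)t^(-4) = 0.0016
Sum = (-8.192e-10) + (4.096e-09) + (-2.048e-08) + (1.024e-07) + (-5.12e-07) + (2.56e-06) + (-1.28e-05) + (6.4e-05) + (0.0016)
= 0.001653333197
Rounded to 6 significant figures: 0.00165333

0.00165333


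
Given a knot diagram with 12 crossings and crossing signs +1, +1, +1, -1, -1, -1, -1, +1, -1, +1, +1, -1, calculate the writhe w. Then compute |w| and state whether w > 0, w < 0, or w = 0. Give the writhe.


Step 1: Count positive crossings (+1).
Positive crossings: 6
Step 2: Count negative crossings (-1).
Negative crossings: 6
Step 3: Writhe = (positive) - (negative)
w = 6 - 6 = 0
Step 4: |w| = 0, and w is zero

0


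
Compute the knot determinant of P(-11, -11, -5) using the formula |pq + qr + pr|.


Step 1: Compute pq + qr + pr.
pq = (-11)*(-11) = 121
qr = (-11)*(-5) = 55
pr = (-11)*(-5) = 55
pq + qr + pr = 121 + 55 + 55 = 231
Step 2: Take absolute value.
det(P(-11,-11,-5)) = |231| = 231

231


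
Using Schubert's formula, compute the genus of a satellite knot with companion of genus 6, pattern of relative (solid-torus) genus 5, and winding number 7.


Schubert: g(satellite) = g_rel(pattern) + |winding| * g(companion),
where g_rel(pattern) is the genus of the pattern relative to the solid torus.
= 5 + 7 * 6
= 5 + 42 = 47

47


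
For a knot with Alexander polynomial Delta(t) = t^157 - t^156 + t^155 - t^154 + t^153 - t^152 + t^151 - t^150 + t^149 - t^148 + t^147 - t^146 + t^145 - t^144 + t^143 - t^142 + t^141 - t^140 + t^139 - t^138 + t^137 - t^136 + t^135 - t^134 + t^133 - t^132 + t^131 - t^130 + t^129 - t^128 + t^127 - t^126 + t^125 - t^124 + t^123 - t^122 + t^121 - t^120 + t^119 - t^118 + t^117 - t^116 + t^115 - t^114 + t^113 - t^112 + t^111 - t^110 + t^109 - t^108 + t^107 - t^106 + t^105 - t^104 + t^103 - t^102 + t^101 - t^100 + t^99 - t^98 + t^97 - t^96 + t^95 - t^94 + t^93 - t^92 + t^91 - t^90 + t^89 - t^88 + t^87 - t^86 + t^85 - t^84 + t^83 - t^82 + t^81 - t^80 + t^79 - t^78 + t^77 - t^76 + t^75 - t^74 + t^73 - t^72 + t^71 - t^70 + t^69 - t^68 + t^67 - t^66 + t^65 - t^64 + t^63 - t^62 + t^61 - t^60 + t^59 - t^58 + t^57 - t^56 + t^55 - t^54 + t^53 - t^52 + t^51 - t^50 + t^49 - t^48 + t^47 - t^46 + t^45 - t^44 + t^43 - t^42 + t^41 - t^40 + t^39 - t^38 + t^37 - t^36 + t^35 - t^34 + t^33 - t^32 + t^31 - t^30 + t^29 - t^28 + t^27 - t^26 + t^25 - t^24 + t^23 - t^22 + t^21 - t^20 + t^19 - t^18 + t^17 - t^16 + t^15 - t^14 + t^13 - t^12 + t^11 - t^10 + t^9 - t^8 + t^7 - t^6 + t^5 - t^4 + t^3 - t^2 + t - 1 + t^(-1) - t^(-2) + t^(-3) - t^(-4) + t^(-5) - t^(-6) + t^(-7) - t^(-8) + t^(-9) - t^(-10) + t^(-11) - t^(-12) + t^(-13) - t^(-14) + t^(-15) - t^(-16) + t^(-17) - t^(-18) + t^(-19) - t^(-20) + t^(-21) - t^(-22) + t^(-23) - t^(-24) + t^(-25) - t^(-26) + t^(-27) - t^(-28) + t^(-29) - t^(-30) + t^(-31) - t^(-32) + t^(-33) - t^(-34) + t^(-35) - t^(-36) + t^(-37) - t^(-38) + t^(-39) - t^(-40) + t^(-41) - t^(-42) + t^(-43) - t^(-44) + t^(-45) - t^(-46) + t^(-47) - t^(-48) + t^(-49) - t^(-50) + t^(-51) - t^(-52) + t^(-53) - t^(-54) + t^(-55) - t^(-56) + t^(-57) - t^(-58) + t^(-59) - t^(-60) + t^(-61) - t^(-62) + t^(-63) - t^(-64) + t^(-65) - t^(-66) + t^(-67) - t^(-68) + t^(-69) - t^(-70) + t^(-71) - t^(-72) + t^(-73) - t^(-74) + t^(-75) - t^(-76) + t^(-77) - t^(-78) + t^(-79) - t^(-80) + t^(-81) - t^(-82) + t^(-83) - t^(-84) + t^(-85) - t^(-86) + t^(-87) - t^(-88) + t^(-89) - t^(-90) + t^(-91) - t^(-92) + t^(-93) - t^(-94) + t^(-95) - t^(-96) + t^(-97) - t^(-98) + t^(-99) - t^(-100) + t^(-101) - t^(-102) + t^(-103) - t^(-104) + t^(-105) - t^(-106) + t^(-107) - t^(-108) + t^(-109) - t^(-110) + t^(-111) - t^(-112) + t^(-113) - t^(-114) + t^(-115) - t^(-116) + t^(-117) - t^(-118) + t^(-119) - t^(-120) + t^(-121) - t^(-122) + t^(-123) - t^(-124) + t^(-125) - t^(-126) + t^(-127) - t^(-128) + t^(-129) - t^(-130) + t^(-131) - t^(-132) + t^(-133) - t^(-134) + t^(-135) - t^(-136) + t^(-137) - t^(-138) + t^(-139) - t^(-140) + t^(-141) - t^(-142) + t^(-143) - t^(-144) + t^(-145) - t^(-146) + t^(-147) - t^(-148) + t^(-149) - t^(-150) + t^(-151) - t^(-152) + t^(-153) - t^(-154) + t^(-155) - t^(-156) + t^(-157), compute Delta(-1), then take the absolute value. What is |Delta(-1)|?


Step 1: The polynomial has 315 terms with alternating signs, exponents from 157 down to -157.
Step 2: Substitute t = -1. The i-th term has coefficient (-1)^i and exponent (m-i),
  so its value is (-1)^i * (-1)^(m-i) = (-1)^m = -1 for every i.
Step 3: All 315 terms equal -1, so Delta(-1) = 315 * (-1) = -315
Step 4: |Delta(-1)| = 315

315
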